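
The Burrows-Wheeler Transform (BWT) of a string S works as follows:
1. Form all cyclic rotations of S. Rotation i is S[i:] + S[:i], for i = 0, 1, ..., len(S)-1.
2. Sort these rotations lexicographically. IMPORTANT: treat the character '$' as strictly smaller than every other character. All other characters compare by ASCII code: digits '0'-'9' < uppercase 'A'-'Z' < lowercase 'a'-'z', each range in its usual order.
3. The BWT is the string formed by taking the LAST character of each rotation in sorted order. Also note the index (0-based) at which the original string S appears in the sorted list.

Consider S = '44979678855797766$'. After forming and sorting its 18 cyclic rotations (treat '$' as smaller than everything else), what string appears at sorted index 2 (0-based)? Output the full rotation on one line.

Answer: 4979678855797766$4

Derivation:
All 18 rotations (rotation i = S[i:]+S[:i]):
  rot[0] = 44979678855797766$
  rot[1] = 4979678855797766$4
  rot[2] = 979678855797766$44
  rot[3] = 79678855797766$449
  rot[4] = 9678855797766$4497
  rot[5] = 678855797766$44979
  rot[6] = 78855797766$449796
  rot[7] = 8855797766$4497967
  rot[8] = 855797766$44979678
  rot[9] = 55797766$449796788
  rot[10] = 5797766$4497967885
  rot[11] = 797766$44979678855
  rot[12] = 97766$449796788557
  rot[13] = 7766$4497967885579
  rot[14] = 766$44979678855797
  rot[15] = 66$449796788557977
  rot[16] = 6$4497967885579776
  rot[17] = $44979678855797766
Sorted (with $ < everything):
  sorted[0] = $44979678855797766
  sorted[1] = 44979678855797766$
  sorted[2] = 4979678855797766$4
  sorted[3] = 55797766$449796788
  sorted[4] = 5797766$4497967885
  sorted[5] = 6$4497967885579776
  sorted[6] = 66$449796788557977
  sorted[7] = 678855797766$44979
  sorted[8] = 766$44979678855797
  sorted[9] = 7766$4497967885579
  sorted[10] = 78855797766$449796
  sorted[11] = 79678855797766$449
  sorted[12] = 797766$44979678855
  sorted[13] = 855797766$44979678
  sorted[14] = 8855797766$4497967
  sorted[15] = 9678855797766$4497
  sorted[16] = 97766$449796788557
  sorted[17] = 979678855797766$44
sorted[2] = 4979678855797766$4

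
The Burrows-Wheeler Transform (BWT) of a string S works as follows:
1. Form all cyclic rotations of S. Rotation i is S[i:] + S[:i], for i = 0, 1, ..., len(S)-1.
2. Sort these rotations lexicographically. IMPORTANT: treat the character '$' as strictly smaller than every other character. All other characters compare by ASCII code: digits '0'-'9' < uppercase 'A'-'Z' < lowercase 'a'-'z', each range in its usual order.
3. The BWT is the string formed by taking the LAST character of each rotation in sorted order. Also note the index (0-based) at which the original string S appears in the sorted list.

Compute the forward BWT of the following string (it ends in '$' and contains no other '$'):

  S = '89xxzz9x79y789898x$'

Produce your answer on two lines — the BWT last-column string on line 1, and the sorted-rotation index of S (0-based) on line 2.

Answer: xyx79$988z87899x9zx
5

Derivation:
All 19 rotations (rotation i = S[i:]+S[:i]):
  rot[0] = 89xxzz9x79y789898x$
  rot[1] = 9xxzz9x79y789898x$8
  rot[2] = xxzz9x79y789898x$89
  rot[3] = xzz9x79y789898x$89x
  rot[4] = zz9x79y789898x$89xx
  rot[5] = z9x79y789898x$89xxz
  rot[6] = 9x79y789898x$89xxzz
  rot[7] = x79y789898x$89xxzz9
  rot[8] = 79y789898x$89xxzz9x
  rot[9] = 9y789898x$89xxzz9x7
  rot[10] = y789898x$89xxzz9x79
  rot[11] = 789898x$89xxzz9x79y
  rot[12] = 89898x$89xxzz9x79y7
  rot[13] = 9898x$89xxzz9x79y78
  rot[14] = 898x$89xxzz9x79y789
  rot[15] = 98x$89xxzz9x79y7898
  rot[16] = 8x$89xxzz9x79y78989
  rot[17] = x$89xxzz9x79y789898
  rot[18] = $89xxzz9x79y789898x
Sorted (with $ < everything):
  sorted[0] = $89xxzz9x79y789898x  (last char: 'x')
  sorted[1] = 789898x$89xxzz9x79y  (last char: 'y')
  sorted[2] = 79y789898x$89xxzz9x  (last char: 'x')
  sorted[3] = 89898x$89xxzz9x79y7  (last char: '7')
  sorted[4] = 898x$89xxzz9x79y789  (last char: '9')
  sorted[5] = 89xxzz9x79y789898x$  (last char: '$')
  sorted[6] = 8x$89xxzz9x79y78989  (last char: '9')
  sorted[7] = 9898x$89xxzz9x79y78  (last char: '8')
  sorted[8] = 98x$89xxzz9x79y7898  (last char: '8')
  sorted[9] = 9x79y789898x$89xxzz  (last char: 'z')
  sorted[10] = 9xxzz9x79y789898x$8  (last char: '8')
  sorted[11] = 9y789898x$89xxzz9x7  (last char: '7')
  sorted[12] = x$89xxzz9x79y789898  (last char: '8')
  sorted[13] = x79y789898x$89xxzz9  (last char: '9')
  sorted[14] = xxzz9x79y789898x$89  (last char: '9')
  sorted[15] = xzz9x79y789898x$89x  (last char: 'x')
  sorted[16] = y789898x$89xxzz9x79  (last char: '9')
  sorted[17] = z9x79y789898x$89xxz  (last char: 'z')
  sorted[18] = zz9x79y789898x$89xx  (last char: 'x')
Last column: xyx79$988z87899x9zx
Original string S is at sorted index 5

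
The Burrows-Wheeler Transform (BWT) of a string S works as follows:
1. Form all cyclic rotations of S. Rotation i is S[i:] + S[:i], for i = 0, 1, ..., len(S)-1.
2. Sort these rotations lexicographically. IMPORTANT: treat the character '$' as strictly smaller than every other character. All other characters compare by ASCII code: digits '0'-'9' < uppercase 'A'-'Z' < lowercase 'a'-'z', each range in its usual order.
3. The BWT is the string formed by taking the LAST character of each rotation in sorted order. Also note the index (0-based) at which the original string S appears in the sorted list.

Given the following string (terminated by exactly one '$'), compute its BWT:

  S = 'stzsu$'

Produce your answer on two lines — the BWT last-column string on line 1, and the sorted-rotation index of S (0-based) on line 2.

Answer: u$zsst
1

Derivation:
All 6 rotations (rotation i = S[i:]+S[:i]):
  rot[0] = stzsu$
  rot[1] = tzsu$s
  rot[2] = zsu$st
  rot[3] = su$stz
  rot[4] = u$stzs
  rot[5] = $stzsu
Sorted (with $ < everything):
  sorted[0] = $stzsu  (last char: 'u')
  sorted[1] = stzsu$  (last char: '$')
  sorted[2] = su$stz  (last char: 'z')
  sorted[3] = tzsu$s  (last char: 's')
  sorted[4] = u$stzs  (last char: 's')
  sorted[5] = zsu$st  (last char: 't')
Last column: u$zsst
Original string S is at sorted index 1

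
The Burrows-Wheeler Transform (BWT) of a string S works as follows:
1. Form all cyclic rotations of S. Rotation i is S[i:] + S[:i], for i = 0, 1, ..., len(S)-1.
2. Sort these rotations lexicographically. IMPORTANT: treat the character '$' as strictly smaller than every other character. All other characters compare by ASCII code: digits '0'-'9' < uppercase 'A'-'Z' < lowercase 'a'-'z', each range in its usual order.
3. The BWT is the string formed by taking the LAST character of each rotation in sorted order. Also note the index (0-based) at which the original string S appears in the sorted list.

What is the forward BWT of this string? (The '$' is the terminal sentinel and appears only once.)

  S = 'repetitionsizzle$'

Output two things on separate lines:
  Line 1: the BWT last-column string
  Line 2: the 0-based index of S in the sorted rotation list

All 17 rotations (rotation i = S[i:]+S[:i]):
  rot[0] = repetitionsizzle$
  rot[1] = epetitionsizzle$r
  rot[2] = petitionsizzle$re
  rot[3] = etitionsizzle$rep
  rot[4] = titionsizzle$repe
  rot[5] = itionsizzle$repet
  rot[6] = tionsizzle$repeti
  rot[7] = ionsizzle$repetit
  rot[8] = onsizzle$repetiti
  rot[9] = nsizzle$repetitio
  rot[10] = sizzle$repetition
  rot[11] = izzle$repetitions
  rot[12] = zzle$repetitionsi
  rot[13] = zle$repetitionsiz
  rot[14] = le$repetitionsizz
  rot[15] = e$repetitionsizzl
  rot[16] = $repetitionsizzle
Sorted (with $ < everything):
  sorted[0] = $repetitionsizzle  (last char: 'e')
  sorted[1] = e$repetitionsizzl  (last char: 'l')
  sorted[2] = epetitionsizzle$r  (last char: 'r')
  sorted[3] = etitionsizzle$rep  (last char: 'p')
  sorted[4] = ionsizzle$repetit  (last char: 't')
  sorted[5] = itionsizzle$repet  (last char: 't')
  sorted[6] = izzle$repetitions  (last char: 's')
  sorted[7] = le$repetitionsizz  (last char: 'z')
  sorted[8] = nsizzle$repetitio  (last char: 'o')
  sorted[9] = onsizzle$repetiti  (last char: 'i')
  sorted[10] = petitionsizzle$re  (last char: 'e')
  sorted[11] = repetitionsizzle$  (last char: '$')
  sorted[12] = sizzle$repetition  (last char: 'n')
  sorted[13] = tionsizzle$repeti  (last char: 'i')
  sorted[14] = titionsizzle$repe  (last char: 'e')
  sorted[15] = zle$repetitionsiz  (last char: 'z')
  sorted[16] = zzle$repetitionsi  (last char: 'i')
Last column: elrpttszoie$niezi
Original string S is at sorted index 11

Answer: elrpttszoie$niezi
11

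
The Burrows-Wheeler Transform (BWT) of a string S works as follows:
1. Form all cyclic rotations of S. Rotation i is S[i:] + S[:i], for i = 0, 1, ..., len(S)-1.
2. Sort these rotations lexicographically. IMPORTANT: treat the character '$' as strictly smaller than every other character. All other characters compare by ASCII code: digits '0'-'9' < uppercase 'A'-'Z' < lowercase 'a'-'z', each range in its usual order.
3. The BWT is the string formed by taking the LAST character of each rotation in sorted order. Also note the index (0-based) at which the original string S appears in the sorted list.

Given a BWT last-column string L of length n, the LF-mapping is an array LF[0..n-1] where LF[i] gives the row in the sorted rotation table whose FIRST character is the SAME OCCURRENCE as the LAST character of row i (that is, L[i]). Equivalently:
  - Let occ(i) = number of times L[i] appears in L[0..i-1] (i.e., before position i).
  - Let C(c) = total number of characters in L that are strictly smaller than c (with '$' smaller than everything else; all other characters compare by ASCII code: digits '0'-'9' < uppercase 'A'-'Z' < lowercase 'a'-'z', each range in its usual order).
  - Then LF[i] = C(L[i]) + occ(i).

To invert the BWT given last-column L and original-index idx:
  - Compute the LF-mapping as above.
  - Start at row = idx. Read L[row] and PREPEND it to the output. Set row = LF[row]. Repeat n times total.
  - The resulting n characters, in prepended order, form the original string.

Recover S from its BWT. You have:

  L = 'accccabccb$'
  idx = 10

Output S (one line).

Answer: ccbccbcaca$

Derivation:
LF mapping: 1 5 6 7 8 2 3 9 10 4 0
Walk LF starting at row 10, prepending L[row]:
  step 1: row=10, L[10]='$', prepend. Next row=LF[10]=0
  step 2: row=0, L[0]='a', prepend. Next row=LF[0]=1
  step 3: row=1, L[1]='c', prepend. Next row=LF[1]=5
  step 4: row=5, L[5]='a', prepend. Next row=LF[5]=2
  step 5: row=2, L[2]='c', prepend. Next row=LF[2]=6
  step 6: row=6, L[6]='b', prepend. Next row=LF[6]=3
  step 7: row=3, L[3]='c', prepend. Next row=LF[3]=7
  step 8: row=7, L[7]='c', prepend. Next row=LF[7]=9
  step 9: row=9, L[9]='b', prepend. Next row=LF[9]=4
  step 10: row=4, L[4]='c', prepend. Next row=LF[4]=8
  step 11: row=8, L[8]='c', prepend. Next row=LF[8]=10
Reversed output: ccbccbcaca$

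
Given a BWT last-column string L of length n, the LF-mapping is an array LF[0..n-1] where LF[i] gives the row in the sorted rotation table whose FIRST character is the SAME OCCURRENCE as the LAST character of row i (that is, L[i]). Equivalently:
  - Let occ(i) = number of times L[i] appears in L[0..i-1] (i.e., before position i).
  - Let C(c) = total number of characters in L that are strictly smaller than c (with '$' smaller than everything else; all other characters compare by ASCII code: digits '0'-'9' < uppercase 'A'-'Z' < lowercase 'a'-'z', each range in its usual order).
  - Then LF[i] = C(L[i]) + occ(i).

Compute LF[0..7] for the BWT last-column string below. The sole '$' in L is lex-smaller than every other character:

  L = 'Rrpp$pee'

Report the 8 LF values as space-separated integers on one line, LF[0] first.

Answer: 1 7 4 5 0 6 2 3

Derivation:
Char counts: '$':1, 'R':1, 'e':2, 'p':3, 'r':1
C (first-col start): C('$')=0, C('R')=1, C('e')=2, C('p')=4, C('r')=7
L[0]='R': occ=0, LF[0]=C('R')+0=1+0=1
L[1]='r': occ=0, LF[1]=C('r')+0=7+0=7
L[2]='p': occ=0, LF[2]=C('p')+0=4+0=4
L[3]='p': occ=1, LF[3]=C('p')+1=4+1=5
L[4]='$': occ=0, LF[4]=C('$')+0=0+0=0
L[5]='p': occ=2, LF[5]=C('p')+2=4+2=6
L[6]='e': occ=0, LF[6]=C('e')+0=2+0=2
L[7]='e': occ=1, LF[7]=C('e')+1=2+1=3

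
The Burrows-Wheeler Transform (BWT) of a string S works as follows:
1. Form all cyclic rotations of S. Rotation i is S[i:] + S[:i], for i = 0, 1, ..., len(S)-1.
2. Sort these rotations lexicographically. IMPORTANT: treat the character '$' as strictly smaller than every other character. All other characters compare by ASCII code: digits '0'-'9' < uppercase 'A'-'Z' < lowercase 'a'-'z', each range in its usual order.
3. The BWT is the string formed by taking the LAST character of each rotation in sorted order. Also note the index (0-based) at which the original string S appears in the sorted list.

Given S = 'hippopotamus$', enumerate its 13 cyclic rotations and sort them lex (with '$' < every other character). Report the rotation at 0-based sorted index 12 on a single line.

Answer: us$hippopotam

Derivation:
All 13 rotations (rotation i = S[i:]+S[:i]):
  rot[0] = hippopotamus$
  rot[1] = ippopotamus$h
  rot[2] = ppopotamus$hi
  rot[3] = popotamus$hip
  rot[4] = opotamus$hipp
  rot[5] = potamus$hippo
  rot[6] = otamus$hippop
  rot[7] = tamus$hippopo
  rot[8] = amus$hippopot
  rot[9] = mus$hippopota
  rot[10] = us$hippopotam
  rot[11] = s$hippopotamu
  rot[12] = $hippopotamus
Sorted (with $ < everything):
  sorted[0] = $hippopotamus
  sorted[1] = amus$hippopot
  sorted[2] = hippopotamus$
  sorted[3] = ippopotamus$h
  sorted[4] = mus$hippopota
  sorted[5] = opotamus$hipp
  sorted[6] = otamus$hippop
  sorted[7] = popotamus$hip
  sorted[8] = potamus$hippo
  sorted[9] = ppopotamus$hi
  sorted[10] = s$hippopotamu
  sorted[11] = tamus$hippopo
  sorted[12] = us$hippopotam
sorted[12] = us$hippopotam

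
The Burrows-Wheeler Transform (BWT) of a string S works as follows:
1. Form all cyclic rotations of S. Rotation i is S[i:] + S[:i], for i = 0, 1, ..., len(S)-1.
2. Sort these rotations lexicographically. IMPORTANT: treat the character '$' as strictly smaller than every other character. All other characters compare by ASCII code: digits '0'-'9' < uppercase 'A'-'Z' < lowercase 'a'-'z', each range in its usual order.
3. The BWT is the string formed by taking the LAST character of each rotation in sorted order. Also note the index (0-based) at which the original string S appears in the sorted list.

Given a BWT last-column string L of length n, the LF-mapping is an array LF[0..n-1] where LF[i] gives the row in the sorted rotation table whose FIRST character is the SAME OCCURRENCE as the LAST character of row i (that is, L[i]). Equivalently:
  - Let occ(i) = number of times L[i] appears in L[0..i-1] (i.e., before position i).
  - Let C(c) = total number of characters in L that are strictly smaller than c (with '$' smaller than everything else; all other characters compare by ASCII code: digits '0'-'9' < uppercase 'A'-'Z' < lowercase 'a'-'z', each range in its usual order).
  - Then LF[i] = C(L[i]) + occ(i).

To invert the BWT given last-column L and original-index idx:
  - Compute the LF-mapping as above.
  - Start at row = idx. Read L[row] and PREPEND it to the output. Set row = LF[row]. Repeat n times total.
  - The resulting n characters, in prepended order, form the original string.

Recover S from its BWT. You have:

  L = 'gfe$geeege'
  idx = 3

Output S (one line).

Answer: efeeeggeg$

Derivation:
LF mapping: 7 6 1 0 8 2 3 4 9 5
Walk LF starting at row 3, prepending L[row]:
  step 1: row=3, L[3]='$', prepend. Next row=LF[3]=0
  step 2: row=0, L[0]='g', prepend. Next row=LF[0]=7
  step 3: row=7, L[7]='e', prepend. Next row=LF[7]=4
  step 4: row=4, L[4]='g', prepend. Next row=LF[4]=8
  step 5: row=8, L[8]='g', prepend. Next row=LF[8]=9
  step 6: row=9, L[9]='e', prepend. Next row=LF[9]=5
  step 7: row=5, L[5]='e', prepend. Next row=LF[5]=2
  step 8: row=2, L[2]='e', prepend. Next row=LF[2]=1
  step 9: row=1, L[1]='f', prepend. Next row=LF[1]=6
  step 10: row=6, L[6]='e', prepend. Next row=LF[6]=3
Reversed output: efeeeggeg$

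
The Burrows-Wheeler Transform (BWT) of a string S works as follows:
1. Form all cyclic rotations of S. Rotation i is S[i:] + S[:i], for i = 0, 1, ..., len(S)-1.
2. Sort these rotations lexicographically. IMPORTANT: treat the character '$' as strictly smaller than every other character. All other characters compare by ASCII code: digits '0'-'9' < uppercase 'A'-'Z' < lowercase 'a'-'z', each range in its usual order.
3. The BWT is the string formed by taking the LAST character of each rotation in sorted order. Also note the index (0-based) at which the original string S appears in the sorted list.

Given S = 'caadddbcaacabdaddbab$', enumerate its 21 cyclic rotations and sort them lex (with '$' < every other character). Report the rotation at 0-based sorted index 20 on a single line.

Answer: dddbcaacabdaddbab$caa

Derivation:
All 21 rotations (rotation i = S[i:]+S[:i]):
  rot[0] = caadddbcaacabdaddbab$
  rot[1] = aadddbcaacabdaddbab$c
  rot[2] = adddbcaacabdaddbab$ca
  rot[3] = dddbcaacabdaddbab$caa
  rot[4] = ddbcaacabdaddbab$caad
  rot[5] = dbcaacabdaddbab$caadd
  rot[6] = bcaacabdaddbab$caaddd
  rot[7] = caacabdaddbab$caadddb
  rot[8] = aacabdaddbab$caadddbc
  rot[9] = acabdaddbab$caadddbca
  rot[10] = cabdaddbab$caadddbcaa
  rot[11] = abdaddbab$caadddbcaac
  rot[12] = bdaddbab$caadddbcaaca
  rot[13] = daddbab$caadddbcaacab
  rot[14] = addbab$caadddbcaacabd
  rot[15] = ddbab$caadddbcaacabda
  rot[16] = dbab$caadddbcaacabdad
  rot[17] = bab$caadddbcaacabdadd
  rot[18] = ab$caadddbcaacabdaddb
  rot[19] = b$caadddbcaacabdaddba
  rot[20] = $caadddbcaacabdaddbab
Sorted (with $ < everything):
  sorted[0] = $caadddbcaacabdaddbab
  sorted[1] = aacabdaddbab$caadddbc
  sorted[2] = aadddbcaacabdaddbab$c
  sorted[3] = ab$caadddbcaacabdaddb
  sorted[4] = abdaddbab$caadddbcaac
  sorted[5] = acabdaddbab$caadddbca
  sorted[6] = addbab$caadddbcaacabd
  sorted[7] = adddbcaacabdaddbab$ca
  sorted[8] = b$caadddbcaacabdaddba
  sorted[9] = bab$caadddbcaacabdadd
  sorted[10] = bcaacabdaddbab$caaddd
  sorted[11] = bdaddbab$caadddbcaaca
  sorted[12] = caacabdaddbab$caadddb
  sorted[13] = caadddbcaacabdaddbab$
  sorted[14] = cabdaddbab$caadddbcaa
  sorted[15] = daddbab$caadddbcaacab
  sorted[16] = dbab$caadddbcaacabdad
  sorted[17] = dbcaacabdaddbab$caadd
  sorted[18] = ddbab$caadddbcaacabda
  sorted[19] = ddbcaacabdaddbab$caad
  sorted[20] = dddbcaacabdaddbab$caa
sorted[20] = dddbcaacabdaddbab$caa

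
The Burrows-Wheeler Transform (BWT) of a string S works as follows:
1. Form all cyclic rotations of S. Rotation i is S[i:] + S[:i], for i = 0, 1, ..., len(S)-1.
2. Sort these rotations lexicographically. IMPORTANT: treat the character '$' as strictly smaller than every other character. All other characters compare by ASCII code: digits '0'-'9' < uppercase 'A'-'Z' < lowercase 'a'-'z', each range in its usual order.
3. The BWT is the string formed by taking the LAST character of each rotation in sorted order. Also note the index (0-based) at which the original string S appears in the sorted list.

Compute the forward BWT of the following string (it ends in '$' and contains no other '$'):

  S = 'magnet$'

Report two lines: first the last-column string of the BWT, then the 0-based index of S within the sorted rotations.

All 7 rotations (rotation i = S[i:]+S[:i]):
  rot[0] = magnet$
  rot[1] = agnet$m
  rot[2] = gnet$ma
  rot[3] = net$mag
  rot[4] = et$magn
  rot[5] = t$magne
  rot[6] = $magnet
Sorted (with $ < everything):
  sorted[0] = $magnet  (last char: 't')
  sorted[1] = agnet$m  (last char: 'm')
  sorted[2] = et$magn  (last char: 'n')
  sorted[3] = gnet$ma  (last char: 'a')
  sorted[4] = magnet$  (last char: '$')
  sorted[5] = net$mag  (last char: 'g')
  sorted[6] = t$magne  (last char: 'e')
Last column: tmna$ge
Original string S is at sorted index 4

Answer: tmna$ge
4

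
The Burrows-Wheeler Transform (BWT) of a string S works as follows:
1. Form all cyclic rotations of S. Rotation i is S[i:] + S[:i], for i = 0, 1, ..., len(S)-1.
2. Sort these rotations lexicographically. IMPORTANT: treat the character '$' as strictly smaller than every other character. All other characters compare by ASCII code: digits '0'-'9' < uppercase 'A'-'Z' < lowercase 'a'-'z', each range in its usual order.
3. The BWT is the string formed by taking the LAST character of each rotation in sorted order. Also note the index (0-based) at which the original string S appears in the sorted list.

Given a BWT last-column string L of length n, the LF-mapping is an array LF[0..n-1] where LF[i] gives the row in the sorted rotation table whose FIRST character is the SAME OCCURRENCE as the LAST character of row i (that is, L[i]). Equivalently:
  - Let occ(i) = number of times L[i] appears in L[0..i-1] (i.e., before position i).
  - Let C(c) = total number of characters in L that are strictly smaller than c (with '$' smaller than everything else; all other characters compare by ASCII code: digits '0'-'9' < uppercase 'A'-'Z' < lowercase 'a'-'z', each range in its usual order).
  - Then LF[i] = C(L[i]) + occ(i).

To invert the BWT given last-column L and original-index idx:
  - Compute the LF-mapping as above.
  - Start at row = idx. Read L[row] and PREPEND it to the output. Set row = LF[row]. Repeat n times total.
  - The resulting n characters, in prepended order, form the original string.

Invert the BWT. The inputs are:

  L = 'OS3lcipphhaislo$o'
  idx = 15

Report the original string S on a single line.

LF mapping: 2 3 1 10 5 8 14 15 6 7 4 9 16 11 12 0 13
Walk LF starting at row 15, prepending L[row]:
  step 1: row=15, L[15]='$', prepend. Next row=LF[15]=0
  step 2: row=0, L[0]='O', prepend. Next row=LF[0]=2
  step 3: row=2, L[2]='3', prepend. Next row=LF[2]=1
  step 4: row=1, L[1]='S', prepend. Next row=LF[1]=3
  step 5: row=3, L[3]='l', prepend. Next row=LF[3]=10
  step 6: row=10, L[10]='a', prepend. Next row=LF[10]=4
  step 7: row=4, L[4]='c', prepend. Next row=LF[4]=5
  step 8: row=5, L[5]='i', prepend. Next row=LF[5]=8
  step 9: row=8, L[8]='h', prepend. Next row=LF[8]=6
  step 10: row=6, L[6]='p', prepend. Next row=LF[6]=14
  step 11: row=14, L[14]='o', prepend. Next row=LF[14]=12
  step 12: row=12, L[12]='s', prepend. Next row=LF[12]=16
  step 13: row=16, L[16]='o', prepend. Next row=LF[16]=13
  step 14: row=13, L[13]='l', prepend. Next row=LF[13]=11
  step 15: row=11, L[11]='i', prepend. Next row=LF[11]=9
  step 16: row=9, L[9]='h', prepend. Next row=LF[9]=7
  step 17: row=7, L[7]='p', prepend. Next row=LF[7]=15
Reversed output: philosophicalS3O$

Answer: philosophicalS3O$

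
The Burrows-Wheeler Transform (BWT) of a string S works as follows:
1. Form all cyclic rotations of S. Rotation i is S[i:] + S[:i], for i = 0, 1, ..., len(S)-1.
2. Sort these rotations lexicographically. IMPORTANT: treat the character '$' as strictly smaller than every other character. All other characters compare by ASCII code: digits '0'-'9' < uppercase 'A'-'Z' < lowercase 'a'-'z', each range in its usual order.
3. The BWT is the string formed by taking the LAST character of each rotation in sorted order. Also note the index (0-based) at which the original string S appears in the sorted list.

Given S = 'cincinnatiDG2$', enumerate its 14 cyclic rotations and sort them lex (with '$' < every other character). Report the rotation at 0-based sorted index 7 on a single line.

All 14 rotations (rotation i = S[i:]+S[:i]):
  rot[0] = cincinnatiDG2$
  rot[1] = incinnatiDG2$c
  rot[2] = ncinnatiDG2$ci
  rot[3] = cinnatiDG2$cin
  rot[4] = innatiDG2$cinc
  rot[5] = nnatiDG2$cinci
  rot[6] = natiDG2$cincin
  rot[7] = atiDG2$cincinn
  rot[8] = tiDG2$cincinna
  rot[9] = iDG2$cincinnat
  rot[10] = DG2$cincinnati
  rot[11] = G2$cincinnatiD
  rot[12] = 2$cincinnatiDG
  rot[13] = $cincinnatiDG2
Sorted (with $ < everything):
  sorted[0] = $cincinnatiDG2
  sorted[1] = 2$cincinnatiDG
  sorted[2] = DG2$cincinnati
  sorted[3] = G2$cincinnatiD
  sorted[4] = atiDG2$cincinn
  sorted[5] = cincinnatiDG2$
  sorted[6] = cinnatiDG2$cin
  sorted[7] = iDG2$cincinnat
  sorted[8] = incinnatiDG2$c
  sorted[9] = innatiDG2$cinc
  sorted[10] = natiDG2$cincin
  sorted[11] = ncinnatiDG2$ci
  sorted[12] = nnatiDG2$cinci
  sorted[13] = tiDG2$cincinna
sorted[7] = iDG2$cincinnat

Answer: iDG2$cincinnat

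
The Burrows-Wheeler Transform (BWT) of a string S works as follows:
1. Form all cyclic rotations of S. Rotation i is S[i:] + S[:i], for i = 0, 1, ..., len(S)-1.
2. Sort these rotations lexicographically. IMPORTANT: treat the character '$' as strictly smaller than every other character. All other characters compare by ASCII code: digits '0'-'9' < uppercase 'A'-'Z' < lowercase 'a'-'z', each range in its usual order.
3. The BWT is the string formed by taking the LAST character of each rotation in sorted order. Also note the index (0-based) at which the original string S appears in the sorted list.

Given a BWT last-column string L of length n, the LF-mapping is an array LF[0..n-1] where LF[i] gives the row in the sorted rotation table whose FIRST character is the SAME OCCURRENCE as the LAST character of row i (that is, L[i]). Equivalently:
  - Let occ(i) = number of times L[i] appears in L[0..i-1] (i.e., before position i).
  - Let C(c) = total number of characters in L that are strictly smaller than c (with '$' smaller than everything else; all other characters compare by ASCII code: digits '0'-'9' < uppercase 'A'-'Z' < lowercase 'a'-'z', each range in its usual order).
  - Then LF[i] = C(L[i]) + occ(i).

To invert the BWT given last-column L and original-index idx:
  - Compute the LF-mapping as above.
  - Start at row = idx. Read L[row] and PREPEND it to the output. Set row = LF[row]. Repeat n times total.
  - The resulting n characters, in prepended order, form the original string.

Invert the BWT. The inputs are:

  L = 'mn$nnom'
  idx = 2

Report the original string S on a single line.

LF mapping: 1 3 0 4 5 6 2
Walk LF starting at row 2, prepending L[row]:
  step 1: row=2, L[2]='$', prepend. Next row=LF[2]=0
  step 2: row=0, L[0]='m', prepend. Next row=LF[0]=1
  step 3: row=1, L[1]='n', prepend. Next row=LF[1]=3
  step 4: row=3, L[3]='n', prepend. Next row=LF[3]=4
  step 5: row=4, L[4]='n', prepend. Next row=LF[4]=5
  step 6: row=5, L[5]='o', prepend. Next row=LF[5]=6
  step 7: row=6, L[6]='m', prepend. Next row=LF[6]=2
Reversed output: monnnm$

Answer: monnnm$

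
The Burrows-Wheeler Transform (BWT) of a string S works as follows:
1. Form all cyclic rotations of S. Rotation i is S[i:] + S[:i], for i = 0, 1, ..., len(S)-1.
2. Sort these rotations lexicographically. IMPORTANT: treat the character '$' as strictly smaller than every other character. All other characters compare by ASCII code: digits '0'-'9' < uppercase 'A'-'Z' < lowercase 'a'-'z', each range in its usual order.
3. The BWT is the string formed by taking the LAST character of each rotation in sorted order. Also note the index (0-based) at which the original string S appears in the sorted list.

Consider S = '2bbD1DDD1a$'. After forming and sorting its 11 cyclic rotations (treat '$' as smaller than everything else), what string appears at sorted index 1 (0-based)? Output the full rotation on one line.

Answer: 1DDD1a$2bbD

Derivation:
All 11 rotations (rotation i = S[i:]+S[:i]):
  rot[0] = 2bbD1DDD1a$
  rot[1] = bbD1DDD1a$2
  rot[2] = bD1DDD1a$2b
  rot[3] = D1DDD1a$2bb
  rot[4] = 1DDD1a$2bbD
  rot[5] = DDD1a$2bbD1
  rot[6] = DD1a$2bbD1D
  rot[7] = D1a$2bbD1DD
  rot[8] = 1a$2bbD1DDD
  rot[9] = a$2bbD1DDD1
  rot[10] = $2bbD1DDD1a
Sorted (with $ < everything):
  sorted[0] = $2bbD1DDD1a
  sorted[1] = 1DDD1a$2bbD
  sorted[2] = 1a$2bbD1DDD
  sorted[3] = 2bbD1DDD1a$
  sorted[4] = D1DDD1a$2bb
  sorted[5] = D1a$2bbD1DD
  sorted[6] = DD1a$2bbD1D
  sorted[7] = DDD1a$2bbD1
  sorted[8] = a$2bbD1DDD1
  sorted[9] = bD1DDD1a$2b
  sorted[10] = bbD1DDD1a$2
sorted[1] = 1DDD1a$2bbD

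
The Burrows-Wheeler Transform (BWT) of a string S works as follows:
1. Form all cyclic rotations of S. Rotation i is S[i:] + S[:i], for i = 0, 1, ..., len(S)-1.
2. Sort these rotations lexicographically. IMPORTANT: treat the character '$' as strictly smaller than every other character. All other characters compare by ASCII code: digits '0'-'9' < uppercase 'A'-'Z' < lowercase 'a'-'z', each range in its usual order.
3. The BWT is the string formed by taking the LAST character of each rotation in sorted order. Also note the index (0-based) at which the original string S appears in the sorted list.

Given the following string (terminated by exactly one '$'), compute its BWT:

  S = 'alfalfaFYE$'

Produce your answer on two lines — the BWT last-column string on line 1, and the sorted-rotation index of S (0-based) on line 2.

Answer: EYaFff$llaa
6

Derivation:
All 11 rotations (rotation i = S[i:]+S[:i]):
  rot[0] = alfalfaFYE$
  rot[1] = lfalfaFYE$a
  rot[2] = falfaFYE$al
  rot[3] = alfaFYE$alf
  rot[4] = lfaFYE$alfa
  rot[5] = faFYE$alfal
  rot[6] = aFYE$alfalf
  rot[7] = FYE$alfalfa
  rot[8] = YE$alfalfaF
  rot[9] = E$alfalfaFY
  rot[10] = $alfalfaFYE
Sorted (with $ < everything):
  sorted[0] = $alfalfaFYE  (last char: 'E')
  sorted[1] = E$alfalfaFY  (last char: 'Y')
  sorted[2] = FYE$alfalfa  (last char: 'a')
  sorted[3] = YE$alfalfaF  (last char: 'F')
  sorted[4] = aFYE$alfalf  (last char: 'f')
  sorted[5] = alfaFYE$alf  (last char: 'f')
  sorted[6] = alfalfaFYE$  (last char: '$')
  sorted[7] = faFYE$alfal  (last char: 'l')
  sorted[8] = falfaFYE$al  (last char: 'l')
  sorted[9] = lfaFYE$alfa  (last char: 'a')
  sorted[10] = lfalfaFYE$a  (last char: 'a')
Last column: EYaFff$llaa
Original string S is at sorted index 6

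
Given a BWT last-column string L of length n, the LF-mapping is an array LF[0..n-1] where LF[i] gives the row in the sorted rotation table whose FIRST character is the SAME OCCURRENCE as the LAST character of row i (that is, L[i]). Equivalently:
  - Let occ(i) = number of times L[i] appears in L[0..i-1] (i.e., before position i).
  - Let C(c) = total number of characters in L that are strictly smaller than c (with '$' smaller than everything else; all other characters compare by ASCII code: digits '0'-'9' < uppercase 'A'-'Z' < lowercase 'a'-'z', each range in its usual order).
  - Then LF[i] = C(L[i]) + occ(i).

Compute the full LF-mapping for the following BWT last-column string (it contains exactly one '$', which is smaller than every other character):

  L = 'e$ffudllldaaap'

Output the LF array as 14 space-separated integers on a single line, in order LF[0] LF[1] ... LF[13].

Answer: 6 0 7 8 13 4 9 10 11 5 1 2 3 12

Derivation:
Char counts: '$':1, 'a':3, 'd':2, 'e':1, 'f':2, 'l':3, 'p':1, 'u':1
C (first-col start): C('$')=0, C('a')=1, C('d')=4, C('e')=6, C('f')=7, C('l')=9, C('p')=12, C('u')=13
L[0]='e': occ=0, LF[0]=C('e')+0=6+0=6
L[1]='$': occ=0, LF[1]=C('$')+0=0+0=0
L[2]='f': occ=0, LF[2]=C('f')+0=7+0=7
L[3]='f': occ=1, LF[3]=C('f')+1=7+1=8
L[4]='u': occ=0, LF[4]=C('u')+0=13+0=13
L[5]='d': occ=0, LF[5]=C('d')+0=4+0=4
L[6]='l': occ=0, LF[6]=C('l')+0=9+0=9
L[7]='l': occ=1, LF[7]=C('l')+1=9+1=10
L[8]='l': occ=2, LF[8]=C('l')+2=9+2=11
L[9]='d': occ=1, LF[9]=C('d')+1=4+1=5
L[10]='a': occ=0, LF[10]=C('a')+0=1+0=1
L[11]='a': occ=1, LF[11]=C('a')+1=1+1=2
L[12]='a': occ=2, LF[12]=C('a')+2=1+2=3
L[13]='p': occ=0, LF[13]=C('p')+0=12+0=12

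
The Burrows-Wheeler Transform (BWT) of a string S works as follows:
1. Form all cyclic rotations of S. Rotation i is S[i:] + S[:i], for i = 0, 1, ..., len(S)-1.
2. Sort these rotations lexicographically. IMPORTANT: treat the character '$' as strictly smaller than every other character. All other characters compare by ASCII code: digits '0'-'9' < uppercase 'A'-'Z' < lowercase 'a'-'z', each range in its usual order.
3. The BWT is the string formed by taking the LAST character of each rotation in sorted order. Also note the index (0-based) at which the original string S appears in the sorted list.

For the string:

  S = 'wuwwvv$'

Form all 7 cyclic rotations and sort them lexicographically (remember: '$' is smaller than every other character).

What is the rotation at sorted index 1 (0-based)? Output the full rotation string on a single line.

All 7 rotations (rotation i = S[i:]+S[:i]):
  rot[0] = wuwwvv$
  rot[1] = uwwvv$w
  rot[2] = wwvv$wu
  rot[3] = wvv$wuw
  rot[4] = vv$wuww
  rot[5] = v$wuwwv
  rot[6] = $wuwwvv
Sorted (with $ < everything):
  sorted[0] = $wuwwvv
  sorted[1] = uwwvv$w
  sorted[2] = v$wuwwv
  sorted[3] = vv$wuww
  sorted[4] = wuwwvv$
  sorted[5] = wvv$wuw
  sorted[6] = wwvv$wu
sorted[1] = uwwvv$w

Answer: uwwvv$w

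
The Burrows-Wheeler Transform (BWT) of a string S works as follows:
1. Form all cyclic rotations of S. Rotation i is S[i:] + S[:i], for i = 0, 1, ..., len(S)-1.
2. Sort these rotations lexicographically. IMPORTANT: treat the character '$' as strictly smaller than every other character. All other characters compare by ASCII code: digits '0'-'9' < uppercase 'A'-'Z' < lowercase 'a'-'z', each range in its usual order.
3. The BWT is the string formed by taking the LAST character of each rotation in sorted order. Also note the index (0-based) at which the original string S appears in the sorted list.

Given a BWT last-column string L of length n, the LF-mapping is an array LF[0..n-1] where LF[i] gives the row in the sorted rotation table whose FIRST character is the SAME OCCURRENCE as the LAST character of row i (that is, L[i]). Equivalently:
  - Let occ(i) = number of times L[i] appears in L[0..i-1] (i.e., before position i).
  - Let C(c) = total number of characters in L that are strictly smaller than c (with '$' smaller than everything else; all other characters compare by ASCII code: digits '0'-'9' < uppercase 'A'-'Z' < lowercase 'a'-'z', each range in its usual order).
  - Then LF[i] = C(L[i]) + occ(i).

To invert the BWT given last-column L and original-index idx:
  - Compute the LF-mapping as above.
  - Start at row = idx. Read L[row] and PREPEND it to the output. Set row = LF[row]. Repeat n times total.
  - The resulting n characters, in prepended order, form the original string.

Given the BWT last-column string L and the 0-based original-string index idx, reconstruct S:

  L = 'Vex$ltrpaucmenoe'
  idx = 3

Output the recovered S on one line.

Answer: counterexampleV$

Derivation:
LF mapping: 1 4 15 0 7 13 12 11 2 14 3 8 5 9 10 6
Walk LF starting at row 3, prepending L[row]:
  step 1: row=3, L[3]='$', prepend. Next row=LF[3]=0
  step 2: row=0, L[0]='V', prepend. Next row=LF[0]=1
  step 3: row=1, L[1]='e', prepend. Next row=LF[1]=4
  step 4: row=4, L[4]='l', prepend. Next row=LF[4]=7
  step 5: row=7, L[7]='p', prepend. Next row=LF[7]=11
  step 6: row=11, L[11]='m', prepend. Next row=LF[11]=8
  step 7: row=8, L[8]='a', prepend. Next row=LF[8]=2
  step 8: row=2, L[2]='x', prepend. Next row=LF[2]=15
  step 9: row=15, L[15]='e', prepend. Next row=LF[15]=6
  step 10: row=6, L[6]='r', prepend. Next row=LF[6]=12
  step 11: row=12, L[12]='e', prepend. Next row=LF[12]=5
  step 12: row=5, L[5]='t', prepend. Next row=LF[5]=13
  step 13: row=13, L[13]='n', prepend. Next row=LF[13]=9
  step 14: row=9, L[9]='u', prepend. Next row=LF[9]=14
  step 15: row=14, L[14]='o', prepend. Next row=LF[14]=10
  step 16: row=10, L[10]='c', prepend. Next row=LF[10]=3
Reversed output: counterexampleV$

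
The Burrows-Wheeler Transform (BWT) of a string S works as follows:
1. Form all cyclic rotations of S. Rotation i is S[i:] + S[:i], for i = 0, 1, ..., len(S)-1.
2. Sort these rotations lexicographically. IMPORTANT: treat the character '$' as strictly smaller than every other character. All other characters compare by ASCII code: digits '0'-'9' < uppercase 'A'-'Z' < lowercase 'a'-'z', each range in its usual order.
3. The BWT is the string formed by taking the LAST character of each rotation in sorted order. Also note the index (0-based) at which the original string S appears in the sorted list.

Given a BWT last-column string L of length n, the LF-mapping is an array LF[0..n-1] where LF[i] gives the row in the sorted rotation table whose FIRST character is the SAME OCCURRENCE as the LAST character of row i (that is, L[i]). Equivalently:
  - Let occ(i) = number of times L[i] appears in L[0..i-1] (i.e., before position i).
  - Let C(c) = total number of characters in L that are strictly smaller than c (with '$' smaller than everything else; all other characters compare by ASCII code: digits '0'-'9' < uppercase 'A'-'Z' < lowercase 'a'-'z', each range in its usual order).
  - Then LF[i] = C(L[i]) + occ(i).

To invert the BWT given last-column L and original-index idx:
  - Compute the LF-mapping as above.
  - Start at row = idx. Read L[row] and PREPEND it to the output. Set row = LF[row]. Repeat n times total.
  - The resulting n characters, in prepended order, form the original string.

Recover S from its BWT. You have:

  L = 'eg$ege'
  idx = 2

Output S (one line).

LF mapping: 1 4 0 2 5 3
Walk LF starting at row 2, prepending L[row]:
  step 1: row=2, L[2]='$', prepend. Next row=LF[2]=0
  step 2: row=0, L[0]='e', prepend. Next row=LF[0]=1
  step 3: row=1, L[1]='g', prepend. Next row=LF[1]=4
  step 4: row=4, L[4]='g', prepend. Next row=LF[4]=5
  step 5: row=5, L[5]='e', prepend. Next row=LF[5]=3
  step 6: row=3, L[3]='e', prepend. Next row=LF[3]=2
Reversed output: eegge$

Answer: eegge$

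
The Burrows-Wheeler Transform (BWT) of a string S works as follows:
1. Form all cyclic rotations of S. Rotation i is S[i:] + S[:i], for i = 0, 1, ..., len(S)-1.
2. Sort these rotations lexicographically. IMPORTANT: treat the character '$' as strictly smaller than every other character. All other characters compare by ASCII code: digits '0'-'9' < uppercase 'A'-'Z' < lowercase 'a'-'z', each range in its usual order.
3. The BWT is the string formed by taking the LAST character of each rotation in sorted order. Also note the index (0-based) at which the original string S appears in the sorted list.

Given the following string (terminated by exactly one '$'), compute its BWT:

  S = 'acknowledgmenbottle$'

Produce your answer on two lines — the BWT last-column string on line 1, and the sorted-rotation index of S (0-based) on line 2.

All 20 rotations (rotation i = S[i:]+S[:i]):
  rot[0] = acknowledgmenbottle$
  rot[1] = cknowledgmenbottle$a
  rot[2] = knowledgmenbottle$ac
  rot[3] = nowledgmenbottle$ack
  rot[4] = owledgmenbottle$ackn
  rot[5] = wledgmenbottle$ackno
  rot[6] = ledgmenbottle$acknow
  rot[7] = edgmenbottle$acknowl
  rot[8] = dgmenbottle$acknowle
  rot[9] = gmenbottle$acknowled
  rot[10] = menbottle$acknowledg
  rot[11] = enbottle$acknowledgm
  rot[12] = nbottle$acknowledgme
  rot[13] = bottle$acknowledgmen
  rot[14] = ottle$acknowledgmenb
  rot[15] = ttle$acknowledgmenbo
  rot[16] = tle$acknowledgmenbot
  rot[17] = le$acknowledgmenbott
  rot[18] = e$acknowledgmenbottl
  rot[19] = $acknowledgmenbottle
Sorted (with $ < everything):
  sorted[0] = $acknowledgmenbottle  (last char: 'e')
  sorted[1] = acknowledgmenbottle$  (last char: '$')
  sorted[2] = bottle$acknowledgmen  (last char: 'n')
  sorted[3] = cknowledgmenbottle$a  (last char: 'a')
  sorted[4] = dgmenbottle$acknowle  (last char: 'e')
  sorted[5] = e$acknowledgmenbottl  (last char: 'l')
  sorted[6] = edgmenbottle$acknowl  (last char: 'l')
  sorted[7] = enbottle$acknowledgm  (last char: 'm')
  sorted[8] = gmenbottle$acknowled  (last char: 'd')
  sorted[9] = knowledgmenbottle$ac  (last char: 'c')
  sorted[10] = le$acknowledgmenbott  (last char: 't')
  sorted[11] = ledgmenbottle$acknow  (last char: 'w')
  sorted[12] = menbottle$acknowledg  (last char: 'g')
  sorted[13] = nbottle$acknowledgme  (last char: 'e')
  sorted[14] = nowledgmenbottle$ack  (last char: 'k')
  sorted[15] = ottle$acknowledgmenb  (last char: 'b')
  sorted[16] = owledgmenbottle$ackn  (last char: 'n')
  sorted[17] = tle$acknowledgmenbot  (last char: 't')
  sorted[18] = ttle$acknowledgmenbo  (last char: 'o')
  sorted[19] = wledgmenbottle$ackno  (last char: 'o')
Last column: e$naellmdctwgekbntoo
Original string S is at sorted index 1

Answer: e$naellmdctwgekbntoo
1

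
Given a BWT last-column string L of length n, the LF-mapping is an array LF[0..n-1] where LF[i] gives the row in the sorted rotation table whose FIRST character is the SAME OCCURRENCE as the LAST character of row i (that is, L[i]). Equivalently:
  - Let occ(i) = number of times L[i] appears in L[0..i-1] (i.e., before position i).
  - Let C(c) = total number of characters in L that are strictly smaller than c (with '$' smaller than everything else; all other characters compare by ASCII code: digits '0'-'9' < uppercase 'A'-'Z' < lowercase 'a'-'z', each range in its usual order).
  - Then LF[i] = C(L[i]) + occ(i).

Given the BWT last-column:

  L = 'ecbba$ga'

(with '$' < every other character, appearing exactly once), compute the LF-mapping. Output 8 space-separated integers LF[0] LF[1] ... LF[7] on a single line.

Char counts: '$':1, 'a':2, 'b':2, 'c':1, 'e':1, 'g':1
C (first-col start): C('$')=0, C('a')=1, C('b')=3, C('c')=5, C('e')=6, C('g')=7
L[0]='e': occ=0, LF[0]=C('e')+0=6+0=6
L[1]='c': occ=0, LF[1]=C('c')+0=5+0=5
L[2]='b': occ=0, LF[2]=C('b')+0=3+0=3
L[3]='b': occ=1, LF[3]=C('b')+1=3+1=4
L[4]='a': occ=0, LF[4]=C('a')+0=1+0=1
L[5]='$': occ=0, LF[5]=C('$')+0=0+0=0
L[6]='g': occ=0, LF[6]=C('g')+0=7+0=7
L[7]='a': occ=1, LF[7]=C('a')+1=1+1=2

Answer: 6 5 3 4 1 0 7 2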